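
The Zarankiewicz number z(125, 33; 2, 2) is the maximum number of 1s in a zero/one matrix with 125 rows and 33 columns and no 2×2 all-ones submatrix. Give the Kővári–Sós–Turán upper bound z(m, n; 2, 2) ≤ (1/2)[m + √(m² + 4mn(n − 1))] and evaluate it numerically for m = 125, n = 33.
z(125, 33; 2, 2) ≤ (1/2)[125 + √(125² + 4·125·33·32)] = (1/2)[125 + √543625] = 431.1546

Kővári–Sós–Turán: let r_1, ..., r_125 be the row sums and z = Σ r_i the total number of 1s. Each pair of columns can share at most one row with both entries 1 (else a 2×2 all-ones block appears), so Σ_i C(r_i, 2) ≤ C(33, 2) = 528. By convexity Σ_i C(r_i, 2) ≥ 125·C(z/125, 2) = z(z − 125)/(2·125), giving z² − 125z − 125·33·32 ≤ 0 and hence z ≤ (1/2)[125 + √(15625 + 4·132000)] = (1/2)[125 + √543625] ≈ (1/2)(125 + 737.3093) = 431.1546.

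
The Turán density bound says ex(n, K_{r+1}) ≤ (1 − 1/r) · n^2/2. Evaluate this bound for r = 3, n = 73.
Turán density bound = (2/3) · 73^2/2 = 5329/3 ≈ 1776.3333

Turán's theorem: ex(n, K_{r+1}) is achieved by the complete r-partite Turán graph T(n, r) with parts as balanced as possible, and is at most (1 − 1/r) · n^2/2. For r = 3, n = 73: the density bound is (2/3) · 5329/2 = 5329/3 ≈ 1776.3333. The integer-valued extremum is e(T(73, 3)) = 1776, which is strictly less than the density bound 5329/3 since 3 ∤ 73 (the parts of T(73, 3) cannot all be equal).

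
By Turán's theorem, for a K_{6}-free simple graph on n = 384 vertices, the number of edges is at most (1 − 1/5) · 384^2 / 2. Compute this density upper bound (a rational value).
Turán density bound = (4/5) · 384^2/2 = 294912/5 ≈ 58982.4

Turán's theorem: ex(n, K_{r+1}) is achieved by the complete r-partite Turán graph T(n, r) with parts as balanced as possible, and is at most (1 − 1/r) · n^2/2. For r = 5, n = 384: the density bound is (4/5) · 147456/2 = 294912/5 ≈ 58982.4. The integer-valued extremum is e(T(384, 5)) = 58982, which is strictly less than the density bound 294912/5 since 5 ∤ 384 (the parts of T(384, 5) cannot all be equal).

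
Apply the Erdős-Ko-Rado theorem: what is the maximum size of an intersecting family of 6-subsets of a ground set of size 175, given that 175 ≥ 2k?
max |F| = C(174, 5) = 1254260034

The Erdős-Ko-Rado theorem states: for n ≥ 2k, an intersecting family of k-subsets of an n-element set has size at most C(n − 1, k − 1), with equality for 'star' families {A ⊆ [n] : |A| = k, i ∈ A} (fix an element i). For n = 175, k = 6: C(174, 5) = 1254260034.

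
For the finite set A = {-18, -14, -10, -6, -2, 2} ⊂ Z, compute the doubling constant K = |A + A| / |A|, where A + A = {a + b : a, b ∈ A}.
K = |A + A| / |A| = 11/6

Enumerate A + A = {a + b : a, b ∈ A}. With |A| = 6, there are |A|^2 = 36 ordered sum pairs; collecting distinct values, A + A = {-36, -32, -28, -24, -20, -16, -12, -8, -4, 0, 4}, so |A + A| = 11. Thus K = 11/6. Here |A + A| = 2|A| − 1 = 11, the minimum possible — so K = 11/6 is minimal, which holds iff A is an arithmetic progression.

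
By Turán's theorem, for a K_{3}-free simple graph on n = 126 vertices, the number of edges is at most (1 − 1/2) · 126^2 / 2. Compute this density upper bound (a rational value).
Turán density bound = (1/2) · 126^2/2 = 3969

Turán's theorem: ex(n, K_{r+1}) is achieved by the complete r-partite Turán graph T(n, r) with parts as balanced as possible, and is at most (1 − 1/r) · n^2/2. For r = 2, n = 126: the density bound is (1/2) · 15876/2 = 3969. Since 2 ∣ 126, the Turán graph T(126, 2) has parts of equal size 63, and its edge count e(T(126, 2)) = 3969 attains the density bound exactly.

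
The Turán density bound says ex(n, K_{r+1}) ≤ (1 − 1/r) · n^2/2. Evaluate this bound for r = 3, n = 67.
Turán density bound = (2/3) · 67^2/2 = 4489/3 ≈ 1496.3333

Turán's theorem: ex(n, K_{r+1}) is achieved by the complete r-partite Turán graph T(n, r) with parts as balanced as possible, and is at most (1 − 1/r) · n^2/2. For r = 3, n = 67: the density bound is (2/3) · 4489/2 = 4489/3 ≈ 1496.3333. The integer-valued extremum is e(T(67, 3)) = 1496, which is strictly less than the density bound 4489/3 since 3 ∤ 67 (the parts of T(67, 3) cannot all be equal).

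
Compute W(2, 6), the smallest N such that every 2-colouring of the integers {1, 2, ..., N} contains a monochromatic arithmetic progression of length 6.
W(2, 6) = 1132

W(2, 6) = 1132. The lower bound W(2, 6) > 1131 comes from an explicit good 2-colouring of [1, 1131]; the upper bound W(2, 6) ≤ 1132 was verified by exhaustive search over 2-colourings of [1, 1132].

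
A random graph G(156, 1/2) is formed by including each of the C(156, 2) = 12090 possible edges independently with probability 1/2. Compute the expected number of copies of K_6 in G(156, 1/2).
E[# K_6] = C(156, 6) · (1/2)^C(6, 2) = 18161699556 / 2^15 = 4540424889/8192 ≈ 554251.085083

For each 6-subset S of vertices (there are C(156, 6) = 18161699556 such S), let X_S = 1 if S induces a K_6 (all C(6, 2) = 15 edges present). Then P(X_S = 1) = (1/2)^15 = 1/32768. By linearity of expectation, E[# K_6] = C(156, 6) · (1/2)^15 = 18161699556 / 32768 = 4540424889/8192 ≈ 554251.085083.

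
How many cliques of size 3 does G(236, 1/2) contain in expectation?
E[# K_3] = C(236, 3) · (1/2)^C(3, 2) = 2162940 / 2^3 = 540735/2 = 270367.5

For each 3-subset S of vertices (there are C(236, 3) = 2162940 such S), let X_S = 1 if S induces a K_3 (all C(3, 2) = 3 edges present). Then P(X_S = 1) = (1/2)^3 = 1/8. By linearity of expectation, E[# K_3] = C(236, 3) · (1/2)^3 = 2162940 / 8 = 540735/2 = 270367.5.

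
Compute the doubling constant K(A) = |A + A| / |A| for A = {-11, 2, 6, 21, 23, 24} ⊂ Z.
K = |A + A| / |A| = 20/6 = 10/3

Enumerate A + A = {a + b : a, b ∈ A}. With |A| = 6, there are |A|^2 = 36 ordered sum pairs; collecting distinct values, A + A = {-22, -9, -5, 4, 8, 10, 12, 13, 23, 25, 26, 27, 29, 30, 42, 44, 45, 46, 47, 48}, so |A + A| = 20. Thus K = 20/6 = 10/3. For comparison, the minimum possible |A + A| over all 6-element sets is 2·6 − 1 = 11 (so min K = 11/6), attained only by arithmetic progressions.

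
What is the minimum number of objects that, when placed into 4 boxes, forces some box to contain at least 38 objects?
n = (38 − 1)·4 + 1 = 149

By the generalised pigeonhole principle, to guarantee some box contains ≥ r objects we need more than (r − 1) · k objects total. Threshold: n = (r − 1) · k + 1. With r = 38 and k = 4: n = 37 · 4 + 1 = 148 + 1 = 149. For n = 148 = 37 · 4, we can put exactly 37 objects in every box, avoiding 38 in any single one — so 149 is tight.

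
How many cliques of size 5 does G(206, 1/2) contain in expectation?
E[# K_5] = C(206, 5) · (1/2)^C(5, 2) = 2943861746 / 2^10 = 1471930873/512 ≈ 2874864.986328

For each 5-subset S of vertices (there are C(206, 5) = 2943861746 such S), let X_S = 1 if S induces a K_5 (all C(5, 2) = 10 edges present). Then P(X_S = 1) = (1/2)^10 = 1/1024. By linearity of expectation, E[# K_5] = C(206, 5) · (1/2)^10 = 2943861746 / 1024 = 1471930873/512 ≈ 2874864.986328.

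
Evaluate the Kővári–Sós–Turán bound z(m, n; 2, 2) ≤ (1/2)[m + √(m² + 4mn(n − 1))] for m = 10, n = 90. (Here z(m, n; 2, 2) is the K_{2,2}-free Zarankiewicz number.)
z(10, 90; 2, 2) ≤ (1/2)[10 + √(10² + 4·10·90·89)] = (1/2)[10 + √320500] = 288.0636

Kővári–Sós–Turán: let r_1, ..., r_10 be the row sums and z = Σ r_i the total number of 1s. Each pair of columns can share at most one row with both entries 1 (else a 2×2 all-ones block appears), so Σ_i C(r_i, 2) ≤ C(90, 2) = 4005. By convexity Σ_i C(r_i, 2) ≥ 10·C(z/10, 2) = z(z − 10)/(2·10), giving z² − 10z − 10·90·89 ≤ 0 and hence z ≤ (1/2)[10 + √(100 + 4·80100)] = (1/2)[10 + √320500] ≈ (1/2)(10 + 566.1272) = 288.0636.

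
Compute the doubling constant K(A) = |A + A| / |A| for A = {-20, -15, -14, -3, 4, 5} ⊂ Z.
K = |A + A| / |A| = 20/6 = 10/3

Enumerate A + A = {a + b : a, b ∈ A}. With |A| = 6, there are |A|^2 = 36 ordered sum pairs; collecting distinct values, A + A = {-40, -35, -34, -30, -29, -28, -23, -18, -17, -16, -15, -11, -10, -9, -6, 1, 2, 8, 9, 10}, so |A + A| = 20. Thus K = 20/6 = 10/3. For comparison, the minimum possible |A + A| over all 6-element sets is 2·6 − 1 = 11 (so min K = 11/6), attained only by arithmetic progressions.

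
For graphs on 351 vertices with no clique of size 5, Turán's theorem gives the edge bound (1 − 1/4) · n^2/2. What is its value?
Turán density bound = (3/4) · 351^2/2 = 369603/8 ≈ 46200.375

Turán's theorem: ex(n, K_{r+1}) is achieved by the complete r-partite Turán graph T(n, r) with parts as balanced as possible, and is at most (1 − 1/r) · n^2/2. For r = 4, n = 351: the density bound is (3/4) · 123201/2 = 369603/8 ≈ 46200.375. The integer-valued extremum is e(T(351, 4)) = 46200, which is strictly less than the density bound 369603/8 since 4 ∤ 351 (the parts of T(351, 4) cannot all be equal).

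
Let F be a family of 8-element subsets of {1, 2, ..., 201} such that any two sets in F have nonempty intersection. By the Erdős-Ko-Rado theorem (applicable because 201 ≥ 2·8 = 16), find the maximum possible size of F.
max |F| = C(200, 7) = 2283896214600

Erdős-Ko-Rado (1961): when n ≥ 2k, max |F| = C(n−1, k−1). The bound is attained by the star {A : i ∈ A} for any fixed i ∈ [n]. Here C(201−1, 8−1) = C(200, 7) = 2283896214600.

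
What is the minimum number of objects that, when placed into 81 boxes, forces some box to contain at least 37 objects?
n = (37 − 1)·81 + 1 = 2917

By the generalised pigeonhole principle, to guarantee some box contains ≥ r objects we need more than (r − 1) · k objects total. Threshold: n = (r − 1) · k + 1. With r = 37 and k = 81: n = 36 · 81 + 1 = 2916 + 1 = 2917. For n = 2916 = 36 · 81, we can put exactly 36 objects in every box, avoiding 37 in any single one — so 2917 is tight.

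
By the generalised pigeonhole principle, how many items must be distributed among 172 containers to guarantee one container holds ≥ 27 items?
n = (27 − 1)·172 + 1 = 4473

By the generalised pigeonhole principle, to guarantee some box contains ≥ r objects we need more than (r − 1) · k objects total. Threshold: n = (r − 1) · k + 1. With r = 27 and k = 172: n = 26 · 172 + 1 = 4472 + 1 = 4473. For n = 4472 = 26 · 172, we can put exactly 26 objects in every box, avoiding 27 in any single one — so 4473 is tight.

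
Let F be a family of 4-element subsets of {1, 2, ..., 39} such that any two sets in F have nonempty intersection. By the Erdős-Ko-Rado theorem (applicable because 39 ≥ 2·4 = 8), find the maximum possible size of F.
max |F| = C(38, 3) = 8436

Erdős-Ko-Rado (1961): when n ≥ 2k, max |F| = C(n−1, k−1). The bound is attained by the star {A : i ∈ A} for any fixed i ∈ [n]. Here C(39−1, 4−1) = C(38, 3) = 8436.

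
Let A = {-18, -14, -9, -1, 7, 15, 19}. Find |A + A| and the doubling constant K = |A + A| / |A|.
K = |A + A| / |A| = 24/7

Enumerate A + A = {a + b : a, b ∈ A}. With |A| = 7, there are |A|^2 = 49 ordered sum pairs; collecting distinct values, A + A = {-36, -32, -28, -27, -23, -19, -18, -15, -11, -10, -7, -3, -2, 1, 5, 6, 10, 14, 18, 22, 26, 30, 34, 38}, so |A + A| = 24. Thus K = 24/7. For comparison, the minimum possible |A + A| over all 7-element sets is 2·7 − 1 = 13 (so min K = 13/7), attained only by arithmetic progressions.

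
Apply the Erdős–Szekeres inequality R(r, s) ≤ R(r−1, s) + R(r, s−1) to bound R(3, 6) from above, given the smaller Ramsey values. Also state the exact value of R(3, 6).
R(3, 6) ≤ R(2, 6) + R(3, 5) = 6 + 14 = 20; exact value R(3, 6) = 18.

The Erdős–Szekeres recurrence R(r, s) ≤ R(r−1, s) + R(r, s−1) applied to (r, s) = (3, 6) gives
  R(3, 6) ≤ R(2, 6) + R(3, 5) = 6 + 14 = 20.
(Recall R(2, k) = k and R is symmetric.) The recurrence is not tight here (it gives 20, but the exact value is R(3, 6) = 18); the tight upper bound requires a sharper argument than the simple recurrence, combined with a lower-bound construction on K_{17}.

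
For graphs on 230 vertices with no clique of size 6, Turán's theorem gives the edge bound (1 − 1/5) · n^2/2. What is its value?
Turán density bound = (4/5) · 230^2/2 = 21160

Turán's theorem: ex(n, K_{r+1}) is achieved by the complete r-partite Turán graph T(n, r) with parts as balanced as possible, and is at most (1 − 1/r) · n^2/2. For r = 5, n = 230: the density bound is (4/5) · 52900/2 = 21160. Since 5 ∣ 230, the Turán graph T(230, 5) has parts of equal size 46, and its edge count e(T(230, 5)) = 21160 attains the density bound exactly.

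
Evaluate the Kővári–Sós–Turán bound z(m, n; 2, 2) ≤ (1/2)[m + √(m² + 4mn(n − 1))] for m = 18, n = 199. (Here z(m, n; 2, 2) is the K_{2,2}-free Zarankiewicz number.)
z(18, 199; 2, 2) ≤ (1/2)[18 + √(18² + 4·18·199·198)] = (1/2)[18 + √2837268] = 851.2096

Kővári–Sós–Turán: let r_1, ..., r_18 be the row sums and z = Σ r_i the total number of 1s. Each pair of columns can share at most one row with both entries 1 (else a 2×2 all-ones block appears), so Σ_i C(r_i, 2) ≤ C(199, 2) = 19701. By convexity Σ_i C(r_i, 2) ≥ 18·C(z/18, 2) = z(z − 18)/(2·18), giving z² − 18z − 18·199·198 ≤ 0 and hence z ≤ (1/2)[18 + √(324 + 4·709236)] = (1/2)[18 + √2837268] ≈ (1/2)(18 + 1684.4192) = 851.2096.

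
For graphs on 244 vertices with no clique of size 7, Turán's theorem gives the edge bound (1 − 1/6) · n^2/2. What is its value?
Turán density bound = (5/6) · 244^2/2 = 74420/3 ≈ 24806.6667

Turán's theorem: ex(n, K_{r+1}) is achieved by the complete r-partite Turán graph T(n, r) with parts as balanced as possible, and is at most (1 − 1/r) · n^2/2. For r = 6, n = 244: the density bound is (5/6) · 59536/2 = 74420/3 ≈ 24806.6667. The integer-valued extremum is e(T(244, 6)) = 24806, which is strictly less than the density bound 74420/3 since 6 ∤ 244 (the parts of T(244, 6) cannot all be equal).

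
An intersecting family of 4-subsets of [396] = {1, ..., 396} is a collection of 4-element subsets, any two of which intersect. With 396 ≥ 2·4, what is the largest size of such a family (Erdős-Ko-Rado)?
max |F| = C(395, 3) = 10193765

The Erdős-Ko-Rado theorem states: for n ≥ 2k, an intersecting family of k-subsets of an n-element set has size at most C(n − 1, k − 1), with equality for 'star' families {A ⊆ [n] : |A| = k, i ∈ A} (fix an element i). For n = 396, k = 4: C(395, 3) = 10193765.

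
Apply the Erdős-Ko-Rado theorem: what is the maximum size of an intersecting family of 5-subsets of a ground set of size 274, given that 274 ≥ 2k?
max |F| = C(273, 4) = 226387980

Erdős-Ko-Rado (1961): when n ≥ 2k, max |F| = C(n−1, k−1). The bound is attained by the star {A : i ∈ A} for any fixed i ∈ [n]. Here C(274−1, 5−1) = C(273, 4) = 226387980.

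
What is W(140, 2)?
W(140, 2) = 140 + 1 = 141

A 2-term AP is any pair of integers, so a monochromatic 2-AP exists iff some colour is used at least twice. With 140 colours, the colouring i ↦ i on {1, ..., 140} uses each colour once, avoiding any monochromatic pair, so W(140, 2) > 140. For {1, ..., 141}, pigeonhole forces two integers of the same colour, which form a monochromatic 2-AP. Hence W(140, 2) = 141.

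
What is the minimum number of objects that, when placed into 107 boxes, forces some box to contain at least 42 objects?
n = (42 − 1)·107 + 1 = 4388

By the generalised pigeonhole principle, to guarantee some box contains ≥ r objects we need more than (r − 1) · k objects total. Threshold: n = (r − 1) · k + 1. With r = 42 and k = 107: n = 41 · 107 + 1 = 4387 + 1 = 4388. For n = 4387 = 41 · 107, we can put exactly 41 objects in every box, avoiding 42 in any single one — so 4388 is tight.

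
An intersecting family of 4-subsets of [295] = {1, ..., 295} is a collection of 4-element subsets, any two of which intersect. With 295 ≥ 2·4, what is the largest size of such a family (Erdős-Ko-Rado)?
max |F| = C(294, 3) = 4192244

The Erdős-Ko-Rado theorem states: for n ≥ 2k, an intersecting family of k-subsets of an n-element set has size at most C(n − 1, k − 1), with equality for 'star' families {A ⊆ [n] : |A| = k, i ∈ A} (fix an element i). For n = 295, k = 4: C(294, 3) = 4192244.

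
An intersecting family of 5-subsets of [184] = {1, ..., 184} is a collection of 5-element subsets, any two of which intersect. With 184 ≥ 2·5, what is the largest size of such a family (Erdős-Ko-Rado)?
max |F| = C(183, 4) = 45212895

The Erdős-Ko-Rado theorem states: for n ≥ 2k, an intersecting family of k-subsets of an n-element set has size at most C(n − 1, k − 1), with equality for 'star' families {A ⊆ [n] : |A| = k, i ∈ A} (fix an element i). For n = 184, k = 5: C(183, 4) = 45212895.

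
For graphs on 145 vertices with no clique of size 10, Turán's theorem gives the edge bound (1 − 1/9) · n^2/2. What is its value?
Turán density bound = (8/9) · 145^2/2 = 84100/9 ≈ 9344.4444

Turán's theorem: ex(n, K_{r+1}) is achieved by the complete r-partite Turán graph T(n, r) with parts as balanced as possible, and is at most (1 − 1/r) · n^2/2. For r = 9, n = 145: the density bound is (8/9) · 21025/2 = 84100/9 ≈ 9344.4444. The integer-valued extremum is e(T(145, 9)) = 9344, which is strictly less than the density bound 84100/9 since 9 ∤ 145 (the parts of T(145, 9) cannot all be equal).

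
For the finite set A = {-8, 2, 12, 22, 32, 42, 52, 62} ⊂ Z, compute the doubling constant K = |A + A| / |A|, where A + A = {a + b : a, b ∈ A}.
K = |A + A| / |A| = 15/8

Enumerate A + A = {a + b : a, b ∈ A}. With |A| = 8, there are |A|^2 = 64 ordered sum pairs; collecting distinct values, A + A = {-16, -6, 4, 14, 24, 34, 44, 54, 64, 74, 84, 94, 104, 114, 124}, so |A + A| = 15. Thus K = 15/8. Here |A + A| = 2|A| − 1 = 15, the minimum possible — so K = 15/8 is minimal, which holds iff A is an arithmetic progression.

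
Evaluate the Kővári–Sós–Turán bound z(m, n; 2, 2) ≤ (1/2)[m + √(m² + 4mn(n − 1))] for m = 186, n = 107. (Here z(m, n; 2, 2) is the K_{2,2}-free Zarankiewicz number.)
z(186, 107; 2, 2) ≤ (1/2)[186 + √(186² + 4·186·107·106)] = (1/2)[186 + √8473044] = 1548.4247

Kővári–Sós–Turán: let r_1, ..., r_186 be the row sums and z = Σ r_i the total number of 1s. Each pair of columns can share at most one row with both entries 1 (else a 2×2 all-ones block appears), so Σ_i C(r_i, 2) ≤ C(107, 2) = 5671. By convexity Σ_i C(r_i, 2) ≥ 186·C(z/186, 2) = z(z − 186)/(2·186), giving z² − 186z − 186·107·106 ≤ 0 and hence z ≤ (1/2)[186 + √(34596 + 4·2109612)] = (1/2)[186 + √8473044] ≈ (1/2)(186 + 2910.8494) = 1548.4247.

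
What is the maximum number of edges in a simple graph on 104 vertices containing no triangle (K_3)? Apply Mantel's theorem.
ex(104, K_3) = ⌊104^2/4⌋ = 2704

Mantel (1907): a triangle-free graph on n vertices has at most ⌊n^2/4⌋ edges, with equality for the complete bipartite graph K_{⌊n/2⌋, ⌈n/2⌉}. For n = 104: ⌊104^2/4⌋ = ⌊10816/4⌋ = 2704. The extremal graph is K_{52, 52}, which has 52·52 = 2704 edges.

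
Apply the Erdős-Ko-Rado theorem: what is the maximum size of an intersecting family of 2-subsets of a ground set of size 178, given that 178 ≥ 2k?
max |F| = C(177, 1) = 177

The Erdős-Ko-Rado theorem states: for n ≥ 2k, an intersecting family of k-subsets of an n-element set has size at most C(n − 1, k − 1), with equality for 'star' families {A ⊆ [n] : |A| = k, i ∈ A} (fix an element i). For n = 178, k = 2: C(177, 1) = 177.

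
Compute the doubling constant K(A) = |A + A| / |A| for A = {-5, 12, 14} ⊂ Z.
K = |A + A| / |A| = 6/3 = 2

Enumerate A + A = {a + b : a, b ∈ A}. With |A| = 3, there are |A|^2 = 9 ordered sum pairs; collecting distinct values, A + A = {-10, 7, 9, 24, 26, 28}, so |A + A| = 6. Thus K = 6/3 = 2. For comparison, the minimum possible |A + A| over all 3-element sets is 2·3 − 1 = 5 (so min K = 5/3), attained only by arithmetic progressions.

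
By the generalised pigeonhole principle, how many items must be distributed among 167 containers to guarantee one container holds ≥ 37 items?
n = (37 − 1)·167 + 1 = 6013

By the generalised pigeonhole principle, to guarantee some box contains ≥ r objects we need more than (r − 1) · k objects total. Threshold: n = (r − 1) · k + 1. With r = 37 and k = 167: n = 36 · 167 + 1 = 6012 + 1 = 6013. For n = 6012 = 36 · 167, we can put exactly 36 objects in every box, avoiding 37 in any single one — so 6013 is tight.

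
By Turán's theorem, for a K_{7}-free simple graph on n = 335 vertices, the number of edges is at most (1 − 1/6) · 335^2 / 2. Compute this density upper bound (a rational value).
Turán density bound = (5/6) · 335^2/2 = 561125/12 ≈ 46760.4167

Turán's theorem: ex(n, K_{r+1}) is achieved by the complete r-partite Turán graph T(n, r) with parts as balanced as possible, and is at most (1 − 1/r) · n^2/2. For r = 6, n = 335: the density bound is (5/6) · 112225/2 = 561125/12 ≈ 46760.4167. The integer-valued extremum is e(T(335, 6)) = 46760, which is strictly less than the density bound 561125/12 since 6 ∤ 335 (the parts of T(335, 6) cannot all be equal).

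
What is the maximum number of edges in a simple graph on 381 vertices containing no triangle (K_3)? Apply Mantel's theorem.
ex(381, K_3) = ⌊381^2/4⌋ = 36290

Mantel (1907): a triangle-free graph on n vertices has at most ⌊n^2/4⌋ edges, with equality for the complete bipartite graph K_{⌊n/2⌋, ⌈n/2⌉}. For n = 381: ⌊381^2/4⌋ = ⌊145161/4⌋ = 36290. The extremal graph is K_{190, 191}, which has 190·191 = 36290 edges.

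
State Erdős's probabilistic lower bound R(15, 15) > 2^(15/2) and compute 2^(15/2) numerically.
2^(15/2) = 181.0193; so R(15, 15) > 181.0193

Colour each edge of K_n uniformly at random with red/blue. The expected number of monochromatic K_15 is C(n, 15) · 2 · 2^(−C(15,2)). If C(n, 15) · 2^(1 − C(15,2)) < 1, then with positive probability no monochromatic K_15 exists, so R(15, 15) > n. The standard estimate C(n, 15) ≤ n^15/15! shows this inequality holds whenever n ≤ 2^(15/2) (since 15! · 2^(C(15,2) − 1) > 2^(15^2/2) ≥ n^15). Hence R(15, 15) > 2^(15/2) = 181.0193.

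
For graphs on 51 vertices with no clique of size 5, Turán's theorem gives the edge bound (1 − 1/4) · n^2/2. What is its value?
Turán density bound = (3/4) · 51^2/2 = 7803/8 ≈ 975.375

Turán's theorem: ex(n, K_{r+1}) is achieved by the complete r-partite Turán graph T(n, r) with parts as balanced as possible, and is at most (1 − 1/r) · n^2/2. For r = 4, n = 51: the density bound is (3/4) · 2601/2 = 7803/8 ≈ 975.375. The integer-valued extremum is e(T(51, 4)) = 975, which is strictly less than the density bound 7803/8 since 4 ∤ 51 (the parts of T(51, 4) cannot all be equal).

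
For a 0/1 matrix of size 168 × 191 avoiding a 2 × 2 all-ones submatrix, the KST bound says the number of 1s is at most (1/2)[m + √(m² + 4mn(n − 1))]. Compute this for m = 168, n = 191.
z(168, 191; 2, 2) ≤ (1/2)[168 + √(168² + 4·168·191·190)] = (1/2)[168 + √24415104] = 2554.5821

Kővári–Sós–Turán: let r_1, ..., r_168 be the row sums and z = Σ r_i the total number of 1s. Each pair of columns can share at most one row with both entries 1 (else a 2×2 all-ones block appears), so Σ_i C(r_i, 2) ≤ C(191, 2) = 18145. By convexity Σ_i C(r_i, 2) ≥ 168·C(z/168, 2) = z(z − 168)/(2·168), giving z² − 168z − 168·191·190 ≤ 0 and hence z ≤ (1/2)[168 + √(28224 + 4·6096720)] = (1/2)[168 + √24415104] ≈ (1/2)(168 + 4941.1642) = 2554.5821.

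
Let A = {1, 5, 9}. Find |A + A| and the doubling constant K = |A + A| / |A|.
K = |A + A| / |A| = 5/3

Enumerate A + A = {a + b : a, b ∈ A}. With |A| = 3, there are |A|^2 = 9 ordered sum pairs; collecting distinct values, A + A = {2, 6, 10, 14, 18}, so |A + A| = 5. Thus K = 5/3. Here |A + A| = 2|A| − 1 = 5, the minimum possible — so K = 5/3 is minimal, which holds iff A is an arithmetic progression.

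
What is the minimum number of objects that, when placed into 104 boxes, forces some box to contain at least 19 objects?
n = (19 − 1)·104 + 1 = 1873

By the generalised pigeonhole principle, to guarantee some box contains ≥ r objects we need more than (r − 1) · k objects total. Threshold: n = (r − 1) · k + 1. With r = 19 and k = 104: n = 18 · 104 + 1 = 1872 + 1 = 1873. For n = 1872 = 18 · 104, we can put exactly 18 objects in every box, avoiding 19 in any single one — so 1873 is tight.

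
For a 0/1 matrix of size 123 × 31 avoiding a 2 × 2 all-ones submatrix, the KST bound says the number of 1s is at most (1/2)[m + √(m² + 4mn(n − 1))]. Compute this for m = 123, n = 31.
z(123, 31; 2, 2) ≤ (1/2)[123 + √(123² + 4·123·31·30)] = (1/2)[123 + √472689] = 405.2619

Kővári–Sós–Turán: let r_1, ..., r_123 be the row sums and z = Σ r_i the total number of 1s. Each pair of columns can share at most one row with both entries 1 (else a 2×2 all-ones block appears), so Σ_i C(r_i, 2) ≤ C(31, 2) = 465. By convexity Σ_i C(r_i, 2) ≥ 123·C(z/123, 2) = z(z − 123)/(2·123), giving z² − 123z − 123·31·30 ≤ 0 and hence z ≤ (1/2)[123 + √(15129 + 4·114390)] = (1/2)[123 + √472689] ≈ (1/2)(123 + 687.5238) = 405.2619.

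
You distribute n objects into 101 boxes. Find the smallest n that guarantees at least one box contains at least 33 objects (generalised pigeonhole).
n = (33 − 1)·101 + 1 = 3233

By the generalised pigeonhole principle, to guarantee some box contains ≥ r objects we need more than (r − 1) · k objects total. Threshold: n = (r − 1) · k + 1. With r = 33 and k = 101: n = 32 · 101 + 1 = 3232 + 1 = 3233. For n = 3232 = 32 · 101, we can put exactly 32 objects in every box, avoiding 33 in any single one — so 3233 is tight.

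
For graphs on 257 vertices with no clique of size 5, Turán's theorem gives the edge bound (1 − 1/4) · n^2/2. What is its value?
Turán density bound = (3/4) · 257^2/2 = 198147/8 ≈ 24768.375

Turán's theorem: ex(n, K_{r+1}) is achieved by the complete r-partite Turán graph T(n, r) with parts as balanced as possible, and is at most (1 − 1/r) · n^2/2. For r = 4, n = 257: the density bound is (3/4) · 66049/2 = 198147/8 ≈ 24768.375. The integer-valued extremum is e(T(257, 4)) = 24768, which is strictly less than the density bound 198147/8 since 4 ∤ 257 (the parts of T(257, 4) cannot all be equal).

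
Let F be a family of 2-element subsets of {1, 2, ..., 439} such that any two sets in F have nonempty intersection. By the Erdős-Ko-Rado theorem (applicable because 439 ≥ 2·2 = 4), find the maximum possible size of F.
max |F| = C(438, 1) = 438

The Erdős-Ko-Rado theorem states: for n ≥ 2k, an intersecting family of k-subsets of an n-element set has size at most C(n − 1, k − 1), with equality for 'star' families {A ⊆ [n] : |A| = k, i ∈ A} (fix an element i). For n = 439, k = 2: C(438, 1) = 438.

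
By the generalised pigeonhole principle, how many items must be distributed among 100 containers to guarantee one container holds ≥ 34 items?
n = (34 − 1)·100 + 1 = 3301

By the generalised pigeonhole principle, to guarantee some box contains ≥ r objects we need more than (r − 1) · k objects total. Threshold: n = (r − 1) · k + 1. With r = 34 and k = 100: n = 33 · 100 + 1 = 3300 + 1 = 3301. For n = 3300 = 33 · 100, we can put exactly 33 objects in every box, avoiding 34 in any single one — so 3301 is tight.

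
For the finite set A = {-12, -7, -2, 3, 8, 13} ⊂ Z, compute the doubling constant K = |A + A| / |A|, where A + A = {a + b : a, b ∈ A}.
K = |A + A| / |A| = 11/6

Enumerate A + A = {a + b : a, b ∈ A}. With |A| = 6, there are |A|^2 = 36 ordered sum pairs; collecting distinct values, A + A = {-24, -19, -14, -9, -4, 1, 6, 11, 16, 21, 26}, so |A + A| = 11. Thus K = 11/6. Here |A + A| = 2|A| − 1 = 11, the minimum possible — so K = 11/6 is minimal, which holds iff A is an arithmetic progression.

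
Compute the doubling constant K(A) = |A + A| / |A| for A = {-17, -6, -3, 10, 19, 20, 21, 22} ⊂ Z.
K = |A + A| / |A| = 31/8

Enumerate A + A = {a + b : a, b ∈ A}. With |A| = 8, there are |A|^2 = 64 ordered sum pairs; collecting distinct values, A + A = {-34, -23, -20, -12, -9, -7, -6, 2, 3, 4, 5, 7, 13, 14, 15, 16, 17, 18, 19, 20, 29, 30, 31, 32, 38, 39, 40, 41, 42, 43, 44}, so |A + A| = 31. Thus K = 31/8. For comparison, the minimum possible |A + A| over all 8-element sets is 2·8 − 1 = 15 (so min K = 15/8), attained only by arithmetic progressions.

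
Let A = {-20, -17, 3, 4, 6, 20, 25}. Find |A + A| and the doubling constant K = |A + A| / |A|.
K = |A + A| / |A| = 26/7

Enumerate A + A = {a + b : a, b ∈ A}. With |A| = 7, there are |A|^2 = 49 ordered sum pairs; collecting distinct values, A + A = {-40, -37, -34, -17, -16, -14, -13, -11, 0, 3, 5, 6, 7, 8, 9, 10, 12, 23, 24, 26, 28, 29, 31, 40, 45, 50}, so |A + A| = 26. Thus K = 26/7. For comparison, the minimum possible |A + A| over all 7-element sets is 2·7 − 1 = 13 (so min K = 13/7), attained only by arithmetic progressions.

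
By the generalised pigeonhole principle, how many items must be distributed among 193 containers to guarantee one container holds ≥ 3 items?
n = (3 − 1)·193 + 1 = 387

By the generalised pigeonhole principle, to guarantee some box contains ≥ r objects we need more than (r − 1) · k objects total. Threshold: n = (r − 1) · k + 1. With r = 3 and k = 193: n = 2 · 193 + 1 = 386 + 1 = 387. For n = 386 = 2 · 193, we can put exactly 2 objects in every box, avoiding 3 in any single one — so 387 is tight.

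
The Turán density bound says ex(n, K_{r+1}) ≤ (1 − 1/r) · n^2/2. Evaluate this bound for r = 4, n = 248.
Turán density bound = (3/4) · 248^2/2 = 23064

Turán's theorem: ex(n, K_{r+1}) is achieved by the complete r-partite Turán graph T(n, r) with parts as balanced as possible, and is at most (1 − 1/r) · n^2/2. For r = 4, n = 248: the density bound is (3/4) · 61504/2 = 23064. Since 4 ∣ 248, the Turán graph T(248, 4) has parts of equal size 62, and its edge count e(T(248, 4)) = 23064 attains the density bound exactly.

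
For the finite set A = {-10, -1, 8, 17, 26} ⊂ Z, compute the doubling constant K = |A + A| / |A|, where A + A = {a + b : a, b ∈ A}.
K = |A + A| / |A| = 9/5

Enumerate A + A = {a + b : a, b ∈ A}. With |A| = 5, there are |A|^2 = 25 ordered sum pairs; collecting distinct values, A + A = {-20, -11, -2, 7, 16, 25, 34, 43, 52}, so |A + A| = 9. Thus K = 9/5. Here |A + A| = 2|A| − 1 = 9, the minimum possible — so K = 9/5 is minimal, which holds iff A is an arithmetic progression.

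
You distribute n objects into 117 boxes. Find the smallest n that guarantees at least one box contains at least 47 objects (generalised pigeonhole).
n = (47 − 1)·117 + 1 = 5383

By the generalised pigeonhole principle, to guarantee some box contains ≥ r objects we need more than (r − 1) · k objects total. Threshold: n = (r − 1) · k + 1. With r = 47 and k = 117: n = 46 · 117 + 1 = 5382 + 1 = 5383. For n = 5382 = 46 · 117, we can put exactly 46 objects in every box, avoiding 47 in any single one — so 5383 is tight.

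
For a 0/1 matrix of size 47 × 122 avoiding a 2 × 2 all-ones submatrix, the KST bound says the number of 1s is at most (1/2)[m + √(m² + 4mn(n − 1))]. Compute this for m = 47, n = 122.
z(47, 122; 2, 2) ≤ (1/2)[47 + √(47² + 4·47·122·121)] = (1/2)[47 + √2777465] = 856.7864

Kővári–Sós–Turán: let r_1, ..., r_47 be the row sums and z = Σ r_i the total number of 1s. Each pair of columns can share at most one row with both entries 1 (else a 2×2 all-ones block appears), so Σ_i C(r_i, 2) ≤ C(122, 2) = 7381. By convexity Σ_i C(r_i, 2) ≥ 47·C(z/47, 2) = z(z − 47)/(2·47), giving z² − 47z − 47·122·121 ≤ 0 and hence z ≤ (1/2)[47 + √(2209 + 4·693814)] = (1/2)[47 + √2777465] ≈ (1/2)(47 + 1666.5728) = 856.7864.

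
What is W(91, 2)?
W(91, 2) = 91 + 1 = 92

A 2-term AP is any pair of integers, so a monochromatic 2-AP exists iff some colour is used at least twice. With 91 colours, the colouring i ↦ i on {1, ..., 91} uses each colour once, avoiding any monochromatic pair, so W(91, 2) > 91. For {1, ..., 92}, pigeonhole forces two integers of the same colour, which form a monochromatic 2-AP. Hence W(91, 2) = 92.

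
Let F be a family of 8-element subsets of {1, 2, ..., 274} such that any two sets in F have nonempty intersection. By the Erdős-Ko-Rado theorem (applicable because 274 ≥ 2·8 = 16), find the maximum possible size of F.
max |F| = C(273, 7) = 20750683437432

Erdős-Ko-Rado (1961): when n ≥ 2k, max |F| = C(n−1, k−1). The bound is attained by the star {A : i ∈ A} for any fixed i ∈ [n]. Here C(274−1, 8−1) = C(273, 7) = 20750683437432.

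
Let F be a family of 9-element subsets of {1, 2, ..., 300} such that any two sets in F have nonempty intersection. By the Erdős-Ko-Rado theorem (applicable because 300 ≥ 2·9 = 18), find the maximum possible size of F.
max |F| = C(299, 8) = 1441567250764641

The Erdős-Ko-Rado theorem states: for n ≥ 2k, an intersecting family of k-subsets of an n-element set has size at most C(n − 1, k − 1), with equality for 'star' families {A ⊆ [n] : |A| = k, i ∈ A} (fix an element i). For n = 300, k = 9: C(299, 8) = 1441567250764641.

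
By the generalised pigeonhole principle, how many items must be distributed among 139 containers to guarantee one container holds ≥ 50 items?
n = (50 − 1)·139 + 1 = 6812

By the generalised pigeonhole principle, to guarantee some box contains ≥ r objects we need more than (r − 1) · k objects total. Threshold: n = (r − 1) · k + 1. With r = 50 and k = 139: n = 49 · 139 + 1 = 6811 + 1 = 6812. For n = 6811 = 49 · 139, we can put exactly 49 objects in every box, avoiding 50 in any single one — so 6812 is tight.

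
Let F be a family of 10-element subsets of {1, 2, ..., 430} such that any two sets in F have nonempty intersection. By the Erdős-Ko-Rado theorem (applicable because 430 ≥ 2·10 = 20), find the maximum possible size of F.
max |F| = C(429, 9) = 1246422279375036335

Erdős-Ko-Rado (1961): when n ≥ 2k, max |F| = C(n−1, k−1). The bound is attained by the star {A : i ∈ A} for any fixed i ∈ [n]. Here C(430−1, 10−1) = C(429, 9) = 1246422279375036335.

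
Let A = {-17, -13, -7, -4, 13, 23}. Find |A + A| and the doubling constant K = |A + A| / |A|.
K = |A + A| / |A| = 20/6 = 10/3

Enumerate A + A = {a + b : a, b ∈ A}. With |A| = 6, there are |A|^2 = 36 ordered sum pairs; collecting distinct values, A + A = {-34, -30, -26, -24, -21, -20, -17, -14, -11, -8, -4, 0, 6, 9, 10, 16, 19, 26, 36, 46}, so |A + A| = 20. Thus K = 20/6 = 10/3. For comparison, the minimum possible |A + A| over all 6-element sets is 2·6 − 1 = 11 (so min K = 11/6), attained only by arithmetic progressions.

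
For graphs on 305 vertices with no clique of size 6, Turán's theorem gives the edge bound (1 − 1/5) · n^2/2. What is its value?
Turán density bound = (4/5) · 305^2/2 = 37210

Turán's theorem: ex(n, K_{r+1}) is achieved by the complete r-partite Turán graph T(n, r) with parts as balanced as possible, and is at most (1 − 1/r) · n^2/2. For r = 5, n = 305: the density bound is (4/5) · 93025/2 = 37210. Since 5 ∣ 305, the Turán graph T(305, 5) has parts of equal size 61, and its edge count e(T(305, 5)) = 37210 attains the density bound exactly.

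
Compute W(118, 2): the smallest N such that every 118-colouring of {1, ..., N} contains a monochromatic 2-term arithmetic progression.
W(118, 2) = 118 + 1 = 119

A 2-term AP is any pair of integers, so a monochromatic 2-AP exists iff some colour is used at least twice. With 118 colours, the colouring i ↦ i on {1, ..., 118} uses each colour once, avoiding any monochromatic pair, so W(118, 2) > 118. For {1, ..., 119}, pigeonhole forces two integers of the same colour, which form a monochromatic 2-AP. Hence W(118, 2) = 119.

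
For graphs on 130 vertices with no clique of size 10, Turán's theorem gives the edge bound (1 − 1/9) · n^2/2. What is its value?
Turán density bound = (8/9) · 130^2/2 = 67600/9 ≈ 7511.1111

Turán's theorem: ex(n, K_{r+1}) is achieved by the complete r-partite Turán graph T(n, r) with parts as balanced as possible, and is at most (1 − 1/r) · n^2/2. For r = 9, n = 130: the density bound is (8/9) · 16900/2 = 67600/9 ≈ 7511.1111. The integer-valued extremum is e(T(130, 9)) = 7510, which is strictly less than the density bound 67600/9 since 9 ∤ 130 (the parts of T(130, 9) cannot all be equal).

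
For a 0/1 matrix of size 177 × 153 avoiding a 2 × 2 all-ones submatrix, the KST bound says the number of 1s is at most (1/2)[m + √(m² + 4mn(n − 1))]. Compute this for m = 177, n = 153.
z(177, 153; 2, 2) ≤ (1/2)[177 + √(177² + 4·177·153·152)] = (1/2)[177 + √16496577] = 2119.2989

Kővári–Sós–Turán: let r_1, ..., r_177 be the row sums and z = Σ r_i the total number of 1s. Each pair of columns can share at most one row with both entries 1 (else a 2×2 all-ones block appears), so Σ_i C(r_i, 2) ≤ C(153, 2) = 11628. By convexity Σ_i C(r_i, 2) ≥ 177·C(z/177, 2) = z(z − 177)/(2·177), giving z² − 177z − 177·153·152 ≤ 0 and hence z ≤ (1/2)[177 + √(31329 + 4·4116312)] = (1/2)[177 + √16496577] ≈ (1/2)(177 + 4061.5978) = 2119.2989.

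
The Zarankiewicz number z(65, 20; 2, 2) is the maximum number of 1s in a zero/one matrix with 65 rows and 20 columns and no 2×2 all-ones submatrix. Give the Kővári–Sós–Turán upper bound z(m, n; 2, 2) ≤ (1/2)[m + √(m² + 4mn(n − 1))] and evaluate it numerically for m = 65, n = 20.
z(65, 20; 2, 2) ≤ (1/2)[65 + √(65² + 4·65·20·19)] = (1/2)[65 + √103025] = 192.9875

Kővári–Sós–Turán: let r_1, ..., r_65 be the row sums and z = Σ r_i the total number of 1s. Each pair of columns can share at most one row with both entries 1 (else a 2×2 all-ones block appears), so Σ_i C(r_i, 2) ≤ C(20, 2) = 190. By convexity Σ_i C(r_i, 2) ≥ 65·C(z/65, 2) = z(z − 65)/(2·65), giving z² − 65z − 65·20·19 ≤ 0 and hence z ≤ (1/2)[65 + √(4225 + 4·24700)] = (1/2)[65 + √103025] ≈ (1/2)(65 + 320.9751) = 192.9875.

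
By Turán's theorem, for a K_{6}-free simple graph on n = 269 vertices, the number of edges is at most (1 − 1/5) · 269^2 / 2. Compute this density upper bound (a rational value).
Turán density bound = (4/5) · 269^2/2 = 144722/5 ≈ 28944.4

Turán's theorem: ex(n, K_{r+1}) is achieved by the complete r-partite Turán graph T(n, r) with parts as balanced as possible, and is at most (1 − 1/r) · n^2/2. For r = 5, n = 269: the density bound is (4/5) · 72361/2 = 144722/5 ≈ 28944.4. The integer-valued extremum is e(T(269, 5)) = 28944, which is strictly less than the density bound 144722/5 since 5 ∤ 269 (the parts of T(269, 5) cannot all be equal).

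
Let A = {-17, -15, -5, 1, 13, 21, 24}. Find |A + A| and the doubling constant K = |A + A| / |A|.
K = |A + A| / |A| = 27/7

Enumerate A + A = {a + b : a, b ∈ A}. With |A| = 7, there are |A|^2 = 49 ordered sum pairs; collecting distinct values, A + A = {-34, -32, -30, -22, -20, -16, -14, -10, -4, -2, 2, 4, 6, 7, 8, 9, 14, 16, 19, 22, 25, 26, 34, 37, 42, 45, 48}, so |A + A| = 27. Thus K = 27/7. For comparison, the minimum possible |A + A| over all 7-element sets is 2·7 − 1 = 13 (so min K = 13/7), attained only by arithmetic progressions.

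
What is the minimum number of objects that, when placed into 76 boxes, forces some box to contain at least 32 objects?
n = (32 − 1)·76 + 1 = 2357

By the generalised pigeonhole principle, to guarantee some box contains ≥ r objects we need more than (r − 1) · k objects total. Threshold: n = (r − 1) · k + 1. With r = 32 and k = 76: n = 31 · 76 + 1 = 2356 + 1 = 2357. For n = 2356 = 31 · 76, we can put exactly 31 objects in every box, avoiding 32 in any single one — so 2357 is tight.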